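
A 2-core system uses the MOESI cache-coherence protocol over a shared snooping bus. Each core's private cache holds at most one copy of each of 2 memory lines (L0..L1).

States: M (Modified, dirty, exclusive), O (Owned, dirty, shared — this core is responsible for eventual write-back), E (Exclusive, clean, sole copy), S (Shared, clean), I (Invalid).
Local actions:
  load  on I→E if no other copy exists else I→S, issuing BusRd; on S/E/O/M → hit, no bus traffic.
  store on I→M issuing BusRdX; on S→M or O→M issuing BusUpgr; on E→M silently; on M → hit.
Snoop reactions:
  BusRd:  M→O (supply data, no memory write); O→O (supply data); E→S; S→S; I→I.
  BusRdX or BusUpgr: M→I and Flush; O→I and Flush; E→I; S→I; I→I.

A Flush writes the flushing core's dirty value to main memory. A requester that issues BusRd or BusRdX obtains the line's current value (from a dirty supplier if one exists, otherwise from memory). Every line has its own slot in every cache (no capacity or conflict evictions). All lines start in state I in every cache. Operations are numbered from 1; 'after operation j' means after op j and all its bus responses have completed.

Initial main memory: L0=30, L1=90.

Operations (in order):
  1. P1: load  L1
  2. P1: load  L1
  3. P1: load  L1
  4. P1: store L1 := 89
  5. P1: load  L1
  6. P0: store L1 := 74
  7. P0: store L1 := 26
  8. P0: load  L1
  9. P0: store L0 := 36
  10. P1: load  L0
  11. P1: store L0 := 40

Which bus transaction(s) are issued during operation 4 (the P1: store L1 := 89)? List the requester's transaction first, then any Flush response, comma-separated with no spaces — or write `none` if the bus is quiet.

bus = none

step 1: P1: load  L1  ⟶  IE  (L1)  txn=BusRd  M[L1]=90
step 2: P1: load  L1  ⟶  IE  (L1)  txn=∅  M[L1]=90
step 3: P1: load  L1  ⟶  IE  (L1)  txn=∅  M[L1]=90
step 4: P1: store L1 := 89  ⟶  IM  (L1)  txn=∅  M[L1]=90
step 5: P1: load  L1  ⟶  IM  (L1)  txn=∅  M[L1]=90
step 6: P0: store L1 := 74  ⟶  MI  (L1)  txn=BusRdX+Flush  M[L1]=89
step 7: P0: store L1 := 26  ⟶  MI  (L1)  txn=∅  M[L1]=89
step 8: P0: load  L1  ⟶  MI  (L1)  txn=∅  M[L1]=89
step 9: P0: store L0 := 36  ⟶  MI  (L0)  txn=BusRdX  M[L0]=30
step 10: P1: load  L0  ⟶  OS  (L0)  txn=BusRd  M[L0]=30
step 11: P1: store L0 := 40  ⟶  IM  (L0)  txn=BusUpgr+Flush  M[L0]=36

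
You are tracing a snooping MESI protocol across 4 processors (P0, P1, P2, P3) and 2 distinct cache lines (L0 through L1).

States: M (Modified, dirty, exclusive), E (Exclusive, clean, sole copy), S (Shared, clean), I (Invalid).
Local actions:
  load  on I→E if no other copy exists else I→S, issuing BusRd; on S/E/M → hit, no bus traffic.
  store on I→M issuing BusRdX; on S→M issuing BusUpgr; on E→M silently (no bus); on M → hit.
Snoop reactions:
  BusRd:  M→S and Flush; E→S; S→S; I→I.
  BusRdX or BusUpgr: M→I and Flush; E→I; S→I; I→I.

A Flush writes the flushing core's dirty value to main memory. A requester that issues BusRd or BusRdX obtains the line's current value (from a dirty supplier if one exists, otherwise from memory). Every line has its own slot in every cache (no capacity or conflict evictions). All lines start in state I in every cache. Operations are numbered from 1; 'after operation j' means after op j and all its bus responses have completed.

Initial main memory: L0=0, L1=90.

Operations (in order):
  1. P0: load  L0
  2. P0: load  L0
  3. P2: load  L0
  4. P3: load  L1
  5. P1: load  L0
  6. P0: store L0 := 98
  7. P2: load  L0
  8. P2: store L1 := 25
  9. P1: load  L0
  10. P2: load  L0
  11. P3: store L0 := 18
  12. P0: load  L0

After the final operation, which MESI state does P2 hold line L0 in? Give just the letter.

step 1: P0: load  L0  ⟶  EIII  (L0)  txn=BusRd  M[L0]=0
step 2: P0: load  L0  ⟶  EIII  (L0)  txn=∅  M[L0]=0
step 3: P2: load  L0  ⟶  SISI  (L0)  txn=BusRd  M[L0]=0
step 4: P3: load  L1  ⟶  IIIE  (L1)  txn=BusRd  M[L1]=90
step 5: P1: load  L0  ⟶  SSSI  (L0)  txn=BusRd  M[L0]=0
step 6: P0: store L0 := 98  ⟶  MIII  (L0)  txn=BusUpgr  M[L0]=0
step 7: P2: load  L0  ⟶  SISI  (L0)  txn=BusRd+Flush  M[L0]=98
step 8: P2: store L1 := 25  ⟶  IIMI  (L1)  txn=BusRdX  M[L1]=90
step 9: P1: load  L0  ⟶  SSSI  (L0)  txn=BusRd  M[L0]=98
step 10: P2: load  L0  ⟶  SSSI  (L0)  txn=∅  M[L0]=98
step 11: P3: store L0 := 18  ⟶  IIIM  (L0)  txn=BusRdX  M[L0]=98
step 12: P0: load  L0  ⟶  SIIS  (L0)  txn=BusRd+Flush  M[L0]=18

state = I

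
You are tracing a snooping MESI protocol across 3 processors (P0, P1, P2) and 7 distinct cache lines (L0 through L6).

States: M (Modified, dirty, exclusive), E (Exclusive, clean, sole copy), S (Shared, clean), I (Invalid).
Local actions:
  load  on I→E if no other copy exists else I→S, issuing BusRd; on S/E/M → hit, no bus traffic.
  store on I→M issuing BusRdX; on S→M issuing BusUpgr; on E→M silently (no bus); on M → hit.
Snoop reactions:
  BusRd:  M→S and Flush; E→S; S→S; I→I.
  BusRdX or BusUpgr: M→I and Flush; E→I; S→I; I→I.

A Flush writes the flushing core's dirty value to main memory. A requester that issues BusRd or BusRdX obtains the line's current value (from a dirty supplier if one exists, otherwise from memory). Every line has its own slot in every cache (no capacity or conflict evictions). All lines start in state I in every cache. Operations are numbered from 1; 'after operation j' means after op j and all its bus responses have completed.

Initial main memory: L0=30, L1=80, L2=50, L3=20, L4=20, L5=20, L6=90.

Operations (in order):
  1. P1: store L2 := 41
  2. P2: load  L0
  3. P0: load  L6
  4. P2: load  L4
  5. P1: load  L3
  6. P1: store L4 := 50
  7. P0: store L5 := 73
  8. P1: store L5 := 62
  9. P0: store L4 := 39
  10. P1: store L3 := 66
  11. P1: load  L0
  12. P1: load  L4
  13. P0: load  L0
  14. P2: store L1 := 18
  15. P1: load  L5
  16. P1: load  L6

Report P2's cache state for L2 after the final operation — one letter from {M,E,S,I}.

  op1 P1: store L2 := 41 → I/M/I on L2; bus BusRdX; mem=50
  op2 P2: load  L0 → I/I/E on L0; bus BusRd; mem=30
  op3 P0: load  L6 → E/I/I on L6; bus BusRd; mem=90
  op4 P2: load  L4 → I/I/E on L4; bus BusRd; mem=20
  op5 P1: load  L3 → I/E/I on L3; bus BusRd; mem=20
  op6 P1: store L4 := 50 → I/M/I on L4; bus BusRdX; mem=20
  op7 P0: store L5 := 73 → M/I/I on L5; bus BusRdX; mem=20
  op8 P1: store L5 := 62 → I/M/I on L5; bus BusRdX Flush; mem=73
  op9 P0: store L4 := 39 → M/I/I on L4; bus BusRdX Flush; mem=50
  op10 P1: store L3 := 66 → I/M/I on L3; bus (none); mem=20
  op11 P1: load  L0 → I/S/S on L0; bus BusRd; mem=30
  op12 P1: load  L4 → S/S/I on L4; bus BusRd Flush; mem=39
  op13 P0: load  L0 → S/S/S on L0; bus BusRd; mem=30
  op14 P2: store L1 := 18 → I/I/M on L1; bus BusRdX; mem=80
  op15 P1: load  L5 → I/M/I on L5; bus (none); mem=73
  op16 P1: load  L6 → S/S/I on L6; bus BusRd; mem=90

state = I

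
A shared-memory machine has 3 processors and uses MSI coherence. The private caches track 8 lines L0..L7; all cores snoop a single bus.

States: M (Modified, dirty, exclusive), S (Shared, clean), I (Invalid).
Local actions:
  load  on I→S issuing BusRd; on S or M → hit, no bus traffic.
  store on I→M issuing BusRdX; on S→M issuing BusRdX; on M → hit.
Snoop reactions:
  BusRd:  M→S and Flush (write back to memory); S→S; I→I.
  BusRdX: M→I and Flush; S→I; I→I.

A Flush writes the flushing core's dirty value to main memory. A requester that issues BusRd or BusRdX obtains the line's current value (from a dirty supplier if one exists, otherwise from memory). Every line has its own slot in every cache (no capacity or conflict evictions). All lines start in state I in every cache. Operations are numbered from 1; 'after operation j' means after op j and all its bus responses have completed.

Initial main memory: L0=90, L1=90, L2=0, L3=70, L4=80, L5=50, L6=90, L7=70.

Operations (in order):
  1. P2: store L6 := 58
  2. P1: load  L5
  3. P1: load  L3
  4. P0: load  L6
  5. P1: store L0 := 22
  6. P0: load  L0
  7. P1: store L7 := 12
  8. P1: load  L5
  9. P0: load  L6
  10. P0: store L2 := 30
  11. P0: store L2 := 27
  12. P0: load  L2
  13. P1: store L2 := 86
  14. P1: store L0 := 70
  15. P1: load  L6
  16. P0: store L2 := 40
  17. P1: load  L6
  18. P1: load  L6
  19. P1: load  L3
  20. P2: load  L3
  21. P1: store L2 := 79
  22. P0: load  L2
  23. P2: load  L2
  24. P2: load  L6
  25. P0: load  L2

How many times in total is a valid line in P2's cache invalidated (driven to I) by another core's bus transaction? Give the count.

  op1 P2: store L6 := 58 → I/I/M on L6; bus BusRdX; mem=90
  op2 P1: load  L5 → I/S/I on L5; bus BusRd; mem=50
  op3 P1: load  L3 → I/S/I on L3; bus BusRd; mem=70
  op4 P0: load  L6 → S/I/S on L6; bus BusRd Flush; mem=58
  op5 P1: store L0 := 22 → I/M/I on L0; bus BusRdX; mem=90
  op6 P0: load  L0 → S/S/I on L0; bus BusRd Flush; mem=22
  op7 P1: store L7 := 12 → I/M/I on L7; bus BusRdX; mem=70
  op8 P1: load  L5 → I/S/I on L5; bus (none); mem=50
  op9 P0: load  L6 → S/I/S on L6; bus (none); mem=58
  op10 P0: store L2 := 30 → M/I/I on L2; bus BusRdX; mem=0
  op11 P0: store L2 := 27 → M/I/I on L2; bus (none); mem=0
  op12 P0: load  L2 → M/I/I on L2; bus (none); mem=0
  op13 P1: store L2 := 86 → I/M/I on L2; bus BusRdX Flush; mem=27
  op14 P1: store L0 := 70 → I/M/I on L0; bus BusRdX; mem=22
  op15 P1: load  L6 → S/S/S on L6; bus BusRd; mem=58
  op16 P0: store L2 := 40 → M/I/I on L2; bus BusRdX Flush; mem=86
  op17 P1: load  L6 → S/S/S on L6; bus (none); mem=58
  op18 P1: load  L6 → S/S/S on L6; bus (none); mem=58
  op19 P1: load  L3 → I/S/I on L3; bus (none); mem=70
  op20 P2: load  L3 → I/S/S on L3; bus BusRd; mem=70
  op21 P1: store L2 := 79 → I/M/I on L2; bus BusRdX Flush; mem=40
  op22 P0: load  L2 → S/S/I on L2; bus BusRd Flush; mem=79
  op23 P2: load  L2 → S/S/S on L2; bus BusRd; mem=79
  op24 P2: load  L6 → S/S/S on L6; bus (none); mem=58
  op25 P0: load  L2 → S/S/S on L2; bus (none); mem=79

invalidations = 0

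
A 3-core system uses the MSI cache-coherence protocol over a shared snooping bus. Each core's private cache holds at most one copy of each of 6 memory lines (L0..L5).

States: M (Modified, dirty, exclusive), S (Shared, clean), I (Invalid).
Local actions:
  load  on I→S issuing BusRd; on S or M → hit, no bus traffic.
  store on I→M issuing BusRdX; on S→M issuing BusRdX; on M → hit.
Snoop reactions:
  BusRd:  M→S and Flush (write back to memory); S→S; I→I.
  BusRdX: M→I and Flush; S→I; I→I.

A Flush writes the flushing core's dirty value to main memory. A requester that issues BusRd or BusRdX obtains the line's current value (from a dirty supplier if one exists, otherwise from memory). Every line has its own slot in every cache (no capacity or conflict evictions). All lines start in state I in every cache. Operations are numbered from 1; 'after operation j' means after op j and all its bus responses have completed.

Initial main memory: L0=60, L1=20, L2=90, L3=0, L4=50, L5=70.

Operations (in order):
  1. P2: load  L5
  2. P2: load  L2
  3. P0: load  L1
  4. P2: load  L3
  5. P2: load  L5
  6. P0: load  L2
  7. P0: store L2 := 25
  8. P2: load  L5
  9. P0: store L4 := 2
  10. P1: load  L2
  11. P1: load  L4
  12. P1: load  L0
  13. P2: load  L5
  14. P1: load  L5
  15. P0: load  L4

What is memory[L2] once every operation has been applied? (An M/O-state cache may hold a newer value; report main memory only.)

1. P2: load  L5  bus=[BusRd]  L5: P0=I P1=I P2=S  mem[L5]=70
2. P2: load  L2  bus=[BusRd]  L2: P0=I P1=I P2=S  mem[L2]=90
3. P0: load  L1  bus=[BusRd]  L1: P0=S P1=I P2=I  mem[L1]=20
4. P2: load  L3  bus=[BusRd]  L3: P0=I P1=I P2=S  mem[L3]=0
5. P2: load  L5  bus=[-]  L5: P0=I P1=I P2=S  mem[L5]=70
6. P0: load  L2  bus=[BusRd]  L2: P0=S P1=I P2=S  mem[L2]=90
7. P0: store L2 := 25  bus=[BusRdX]  L2: P0=M P1=I P2=I  mem[L2]=90
8. P2: load  L5  bus=[-]  L5: P0=I P1=I P2=S  mem[L5]=70
9. P0: store L4 := 2  bus=[BusRdX]  L4: P0=M P1=I P2=I  mem[L4]=50
10. P1: load  L2  bus=[BusRd,Flush]  L2: P0=S P1=S P2=I  mem[L2]=25
11. P1: load  L4  bus=[BusRd,Flush]  L4: P0=S P1=S P2=I  mem[L4]=2
12. P1: load  L0  bus=[BusRd]  L0: P0=I P1=S P2=I  mem[L0]=60
13. P2: load  L5  bus=[-]  L5: P0=I P1=I P2=S  mem[L5]=70
14. P1: load  L5  bus=[BusRd]  L5: P0=I P1=S P2=S  mem[L5]=70
15. P0: load  L4  bus=[-]  L4: P0=S P1=S P2=I  mem[L4]=2

memory[L2] = 25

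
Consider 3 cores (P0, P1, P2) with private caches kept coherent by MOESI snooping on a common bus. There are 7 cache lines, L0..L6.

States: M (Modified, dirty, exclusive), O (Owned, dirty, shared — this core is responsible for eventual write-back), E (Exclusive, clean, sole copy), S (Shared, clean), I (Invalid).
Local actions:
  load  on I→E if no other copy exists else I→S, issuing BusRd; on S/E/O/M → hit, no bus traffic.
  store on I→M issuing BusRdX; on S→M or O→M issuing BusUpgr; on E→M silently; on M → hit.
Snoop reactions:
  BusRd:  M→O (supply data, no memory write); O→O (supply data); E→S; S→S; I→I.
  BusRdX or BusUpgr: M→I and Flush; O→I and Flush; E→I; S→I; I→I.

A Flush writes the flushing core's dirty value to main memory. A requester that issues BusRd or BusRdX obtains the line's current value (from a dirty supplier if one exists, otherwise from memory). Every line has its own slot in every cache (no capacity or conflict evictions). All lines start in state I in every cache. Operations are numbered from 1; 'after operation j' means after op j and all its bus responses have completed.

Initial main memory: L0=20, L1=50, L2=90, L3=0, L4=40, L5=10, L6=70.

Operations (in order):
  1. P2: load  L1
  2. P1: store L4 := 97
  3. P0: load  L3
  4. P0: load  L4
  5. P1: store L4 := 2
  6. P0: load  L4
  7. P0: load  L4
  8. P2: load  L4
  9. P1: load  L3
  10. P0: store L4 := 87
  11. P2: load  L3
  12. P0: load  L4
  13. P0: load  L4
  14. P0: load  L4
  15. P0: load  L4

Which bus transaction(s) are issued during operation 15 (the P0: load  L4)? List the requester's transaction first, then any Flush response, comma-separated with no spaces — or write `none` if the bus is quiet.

bus = none

1. P2: load  L1  bus=[BusRd]  L1: P0=I P1=I P2=E  mem[L1]=50
2. P1: store L4 := 97  bus=[BusRdX]  L4: P0=I P1=M P2=I  mem[L4]=40
3. P0: load  L3  bus=[BusRd]  L3: P0=E P1=I P2=I  mem[L3]=0
4. P0: load  L4  bus=[BusRd]  L4: P0=S P1=O P2=I  mem[L4]=40
5. P1: store L4 := 2  bus=[BusUpgr]  L4: P0=I P1=M P2=I  mem[L4]=40
6. P0: load  L4  bus=[BusRd]  L4: P0=S P1=O P2=I  mem[L4]=40
7. P0: load  L4  bus=[-]  L4: P0=S P1=O P2=I  mem[L4]=40
8. P2: load  L4  bus=[BusRd]  L4: P0=S P1=O P2=S  mem[L4]=40
9. P1: load  L3  bus=[BusRd]  L3: P0=S P1=S P2=I  mem[L3]=0
10. P0: store L4 := 87  bus=[BusUpgr,Flush]  L4: P0=M P1=I P2=I  mem[L4]=2
11. P2: load  L3  bus=[BusRd]  L3: P0=S P1=S P2=S  mem[L3]=0
12. P0: load  L4  bus=[-]  L4: P0=M P1=I P2=I  mem[L4]=2
13. P0: load  L4  bus=[-]  L4: P0=M P1=I P2=I  mem[L4]=2
14. P0: load  L4  bus=[-]  L4: P0=M P1=I P2=I  mem[L4]=2
15. P0: load  L4  bus=[-]  L4: P0=M P1=I P2=I  mem[L4]=2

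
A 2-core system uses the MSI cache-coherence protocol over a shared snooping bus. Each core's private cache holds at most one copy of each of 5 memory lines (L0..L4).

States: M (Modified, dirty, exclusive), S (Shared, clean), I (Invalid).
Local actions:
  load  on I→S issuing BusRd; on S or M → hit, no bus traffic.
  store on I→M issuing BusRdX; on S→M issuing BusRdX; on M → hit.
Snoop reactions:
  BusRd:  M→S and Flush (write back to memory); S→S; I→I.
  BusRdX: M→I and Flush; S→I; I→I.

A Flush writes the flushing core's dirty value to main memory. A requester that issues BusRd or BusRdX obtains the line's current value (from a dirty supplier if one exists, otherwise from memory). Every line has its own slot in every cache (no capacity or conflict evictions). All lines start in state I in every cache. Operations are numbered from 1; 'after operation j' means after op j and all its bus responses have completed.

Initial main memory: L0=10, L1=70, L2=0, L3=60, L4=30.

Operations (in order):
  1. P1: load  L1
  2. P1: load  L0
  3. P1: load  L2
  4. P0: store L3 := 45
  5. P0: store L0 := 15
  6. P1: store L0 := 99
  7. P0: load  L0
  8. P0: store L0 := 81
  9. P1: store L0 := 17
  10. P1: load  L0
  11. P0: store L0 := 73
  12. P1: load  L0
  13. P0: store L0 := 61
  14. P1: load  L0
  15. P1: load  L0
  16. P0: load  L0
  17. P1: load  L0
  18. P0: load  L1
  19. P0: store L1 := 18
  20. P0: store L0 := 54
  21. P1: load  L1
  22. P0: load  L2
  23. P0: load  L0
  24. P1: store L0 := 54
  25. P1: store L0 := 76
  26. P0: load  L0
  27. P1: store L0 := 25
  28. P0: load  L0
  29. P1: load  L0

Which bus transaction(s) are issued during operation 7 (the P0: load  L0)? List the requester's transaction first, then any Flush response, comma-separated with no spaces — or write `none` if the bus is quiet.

step 1: P1: load  L1  ⟶  IS  (L1)  txn=BusRd  M[L1]=70
step 2: P1: load  L0  ⟶  IS  (L0)  txn=BusRd  M[L0]=10
step 3: P1: load  L2  ⟶  IS  (L2)  txn=BusRd  M[L2]=0
step 4: P0: store L3 := 45  ⟶  MI  (L3)  txn=BusRdX  M[L3]=60
step 5: P0: store L0 := 15  ⟶  MI  (L0)  txn=BusRdX  M[L0]=10
step 6: P1: store L0 := 99  ⟶  IM  (L0)  txn=BusRdX+Flush  M[L0]=15
step 7: P0: load  L0  ⟶  SS  (L0)  txn=BusRd+Flush  M[L0]=99
step 8: P0: store L0 := 81  ⟶  MI  (L0)  txn=BusRdX  M[L0]=99
step 9: P1: store L0 := 17  ⟶  IM  (L0)  txn=BusRdX+Flush  M[L0]=81
step 10: P1: load  L0  ⟶  IM  (L0)  txn=∅  M[L0]=81
step 11: P0: store L0 := 73  ⟶  MI  (L0)  txn=BusRdX+Flush  M[L0]=17
step 12: P1: load  L0  ⟶  SS  (L0)  txn=BusRd+Flush  M[L0]=73
step 13: P0: store L0 := 61  ⟶  MI  (L0)  txn=BusRdX  M[L0]=73
step 14: P1: load  L0  ⟶  SS  (L0)  txn=BusRd+Flush  M[L0]=61
step 15: P1: load  L0  ⟶  SS  (L0)  txn=∅  M[L0]=61
step 16: P0: load  L0  ⟶  SS  (L0)  txn=∅  M[L0]=61
step 17: P1: load  L0  ⟶  SS  (L0)  txn=∅  M[L0]=61
step 18: P0: load  L1  ⟶  SS  (L1)  txn=BusRd  M[L1]=70
step 19: P0: store L1 := 18  ⟶  MI  (L1)  txn=BusRdX  M[L1]=70
step 20: P0: store L0 := 54  ⟶  MI  (L0)  txn=BusRdX  M[L0]=61
step 21: P1: load  L1  ⟶  SS  (L1)  txn=BusRd+Flush  M[L1]=18
step 22: P0: load  L2  ⟶  SS  (L2)  txn=BusRd  M[L2]=0
step 23: P0: load  L0  ⟶  MI  (L0)  txn=∅  M[L0]=61
step 24: P1: store L0 := 54  ⟶  IM  (L0)  txn=BusRdX+Flush  M[L0]=54
step 25: P1: store L0 := 76  ⟶  IM  (L0)  txn=∅  M[L0]=54
step 26: P0: load  L0  ⟶  SS  (L0)  txn=BusRd+Flush  M[L0]=76
step 27: P1: store L0 := 25  ⟶  IM  (L0)  txn=BusRdX  M[L0]=76
step 28: P0: load  L0  ⟶  SS  (L0)  txn=BusRd+Flush  M[L0]=25
step 29: P1: load  L0  ⟶  SS  (L0)  txn=∅  M[L0]=25

bus = BusRd,Flush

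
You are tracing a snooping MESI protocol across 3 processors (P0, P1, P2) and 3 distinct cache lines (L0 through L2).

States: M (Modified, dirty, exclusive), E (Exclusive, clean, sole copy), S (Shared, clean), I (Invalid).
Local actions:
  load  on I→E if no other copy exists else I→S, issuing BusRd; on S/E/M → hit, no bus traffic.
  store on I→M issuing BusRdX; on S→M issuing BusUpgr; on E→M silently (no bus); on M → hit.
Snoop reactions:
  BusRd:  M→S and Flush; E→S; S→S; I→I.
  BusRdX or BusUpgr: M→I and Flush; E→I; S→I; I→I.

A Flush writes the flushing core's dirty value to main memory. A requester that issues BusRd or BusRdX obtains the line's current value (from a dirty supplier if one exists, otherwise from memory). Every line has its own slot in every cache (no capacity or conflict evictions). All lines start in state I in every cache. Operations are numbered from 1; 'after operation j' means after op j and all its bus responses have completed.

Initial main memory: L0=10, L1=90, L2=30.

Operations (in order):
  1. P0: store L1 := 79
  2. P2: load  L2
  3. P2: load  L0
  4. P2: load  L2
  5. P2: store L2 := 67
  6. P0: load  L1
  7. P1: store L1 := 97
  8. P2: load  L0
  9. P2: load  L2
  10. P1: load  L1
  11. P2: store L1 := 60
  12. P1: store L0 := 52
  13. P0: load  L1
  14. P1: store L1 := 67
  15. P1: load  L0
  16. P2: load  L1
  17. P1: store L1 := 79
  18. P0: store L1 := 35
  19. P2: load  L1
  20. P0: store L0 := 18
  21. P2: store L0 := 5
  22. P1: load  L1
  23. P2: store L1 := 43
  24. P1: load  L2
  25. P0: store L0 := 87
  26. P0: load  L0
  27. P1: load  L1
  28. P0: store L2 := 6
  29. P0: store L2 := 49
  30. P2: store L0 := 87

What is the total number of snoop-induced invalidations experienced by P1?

1. P0: store L1 := 79  bus=[BusRdX]  L1: P0=M P1=I P2=I  mem[L1]=90
2. P2: load  L2  bus=[BusRd]  L2: P0=I P1=I P2=E  mem[L2]=30
3. P2: load  L0  bus=[BusRd]  L0: P0=I P1=I P2=E  mem[L0]=10
4. P2: load  L2  bus=[-]  L2: P0=I P1=I P2=E  mem[L2]=30
5. P2: store L2 := 67  bus=[-]  L2: P0=I P1=I P2=M  mem[L2]=30
6. P0: load  L1  bus=[-]  L1: P0=M P1=I P2=I  mem[L1]=90
7. P1: store L1 := 97  bus=[BusRdX,Flush]  L1: P0=I P1=M P2=I  mem[L1]=79
8. P2: load  L0  bus=[-]  L0: P0=I P1=I P2=E  mem[L0]=10
9. P2: load  L2  bus=[-]  L2: P0=I P1=I P2=M  mem[L2]=30
10. P1: load  L1  bus=[-]  L1: P0=I P1=M P2=I  mem[L1]=79
11. P2: store L1 := 60  bus=[BusRdX,Flush]  L1: P0=I P1=I P2=M  mem[L1]=97
12. P1: store L0 := 52  bus=[BusRdX]  L0: P0=I P1=M P2=I  mem[L0]=10
13. P0: load  L1  bus=[BusRd,Flush]  L1: P0=S P1=I P2=S  mem[L1]=60
14. P1: store L1 := 67  bus=[BusRdX]  L1: P0=I P1=M P2=I  mem[L1]=60
15. P1: load  L0  bus=[-]  L0: P0=I P1=M P2=I  mem[L0]=10
16. P2: load  L1  bus=[BusRd,Flush]  L1: P0=I P1=S P2=S  mem[L1]=67
17. P1: store L1 := 79  bus=[BusUpgr]  L1: P0=I P1=M P2=I  mem[L1]=67
18. P0: store L1 := 35  bus=[BusRdX,Flush]  L1: P0=M P1=I P2=I  mem[L1]=79
19. P2: load  L1  bus=[BusRd,Flush]  L1: P0=S P1=I P2=S  mem[L1]=35
20. P0: store L0 := 18  bus=[BusRdX,Flush]  L0: P0=M P1=I P2=I  mem[L0]=52
21. P2: store L0 := 5  bus=[BusRdX,Flush]  L0: P0=I P1=I P2=M  mem[L0]=18
22. P1: load  L1  bus=[BusRd]  L1: P0=S P1=S P2=S  mem[L1]=35
23. P2: store L1 := 43  bus=[BusUpgr]  L1: P0=I P1=I P2=M  mem[L1]=35
24. P1: load  L2  bus=[BusRd,Flush]  L2: P0=I P1=S P2=S  mem[L2]=67
25. P0: store L0 := 87  bus=[BusRdX,Flush]  L0: P0=M P1=I P2=I  mem[L0]=5
26. P0: load  L0  bus=[-]  L0: P0=M P1=I P2=I  mem[L0]=5
27. P1: load  L1  bus=[BusRd,Flush]  L1: P0=I P1=S P2=S  mem[L1]=43
28. P0: store L2 := 6  bus=[BusRdX]  L2: P0=M P1=I P2=I  mem[L2]=67
29. P0: store L2 := 49  bus=[-]  L2: P0=M P1=I P2=I  mem[L2]=67
30. P2: store L0 := 87  bus=[BusRdX,Flush]  L0: P0=I P1=I P2=M  mem[L0]=87

invalidations = 5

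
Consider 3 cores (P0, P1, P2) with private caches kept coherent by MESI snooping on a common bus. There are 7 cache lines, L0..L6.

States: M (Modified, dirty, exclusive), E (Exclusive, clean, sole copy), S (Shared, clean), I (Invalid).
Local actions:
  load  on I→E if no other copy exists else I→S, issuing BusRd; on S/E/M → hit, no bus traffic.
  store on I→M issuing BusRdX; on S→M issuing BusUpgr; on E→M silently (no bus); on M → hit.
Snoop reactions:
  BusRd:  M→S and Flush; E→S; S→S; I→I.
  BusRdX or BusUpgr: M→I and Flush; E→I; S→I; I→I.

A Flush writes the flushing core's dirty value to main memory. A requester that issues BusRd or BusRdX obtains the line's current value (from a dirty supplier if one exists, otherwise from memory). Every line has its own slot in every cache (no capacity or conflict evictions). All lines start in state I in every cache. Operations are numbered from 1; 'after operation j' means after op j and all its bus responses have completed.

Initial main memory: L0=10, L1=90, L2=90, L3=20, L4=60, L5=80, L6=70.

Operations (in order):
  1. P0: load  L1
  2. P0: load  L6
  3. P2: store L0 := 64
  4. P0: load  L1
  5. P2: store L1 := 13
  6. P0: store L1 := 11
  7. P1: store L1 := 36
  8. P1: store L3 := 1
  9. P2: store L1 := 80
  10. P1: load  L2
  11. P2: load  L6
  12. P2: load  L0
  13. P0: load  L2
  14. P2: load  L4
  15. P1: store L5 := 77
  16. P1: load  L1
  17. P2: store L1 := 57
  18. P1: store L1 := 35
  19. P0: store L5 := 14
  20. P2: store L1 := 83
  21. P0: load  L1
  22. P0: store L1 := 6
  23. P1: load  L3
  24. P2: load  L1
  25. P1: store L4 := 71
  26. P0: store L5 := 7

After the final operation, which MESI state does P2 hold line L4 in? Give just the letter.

state = I

  op1 P0: load  L1 → E/I/I on L1; bus BusRd; mem=90
  op2 P0: load  L6 → E/I/I on L6; bus BusRd; mem=70
  op3 P2: store L0 := 64 → I/I/M on L0; bus BusRdX; mem=10
  op4 P0: load  L1 → E/I/I on L1; bus (none); mem=90
  op5 P2: store L1 := 13 → I/I/M on L1; bus BusRdX; mem=90
  op6 P0: store L1 := 11 → M/I/I on L1; bus BusRdX Flush; mem=13
  op7 P1: store L1 := 36 → I/M/I on L1; bus BusRdX Flush; mem=11
  op8 P1: store L3 := 1 → I/M/I on L3; bus BusRdX; mem=20
  op9 P2: store L1 := 80 → I/I/M on L1; bus BusRdX Flush; mem=36
  op10 P1: load  L2 → I/E/I on L2; bus BusRd; mem=90
  op11 P2: load  L6 → S/I/S on L6; bus BusRd; mem=70
  op12 P2: load  L0 → I/I/M on L0; bus (none); mem=10
  op13 P0: load  L2 → S/S/I on L2; bus BusRd; mem=90
  op14 P2: load  L4 → I/I/E on L4; bus BusRd; mem=60
  op15 P1: store L5 := 77 → I/M/I on L5; bus BusRdX; mem=80
  op16 P1: load  L1 → I/S/S on L1; bus BusRd Flush; mem=80
  op17 P2: store L1 := 57 → I/I/M on L1; bus BusUpgr; mem=80
  op18 P1: store L1 := 35 → I/M/I on L1; bus BusRdX Flush; mem=57
  op19 P0: store L5 := 14 → M/I/I on L5; bus BusRdX Flush; mem=77
  op20 P2: store L1 := 83 → I/I/M on L1; bus BusRdX Flush; mem=35
  op21 P0: load  L1 → S/I/S on L1; bus BusRd Flush; mem=83
  op22 P0: store L1 := 6 → M/I/I on L1; bus BusUpgr; mem=83
  op23 P1: load  L3 → I/M/I on L3; bus (none); mem=20
  op24 P2: load  L1 → S/I/S on L1; bus BusRd Flush; mem=6
  op25 P1: store L4 := 71 → I/M/I on L4; bus BusRdX; mem=60
  op26 P0: store L5 := 7 → M/I/I on L5; bus (none); mem=77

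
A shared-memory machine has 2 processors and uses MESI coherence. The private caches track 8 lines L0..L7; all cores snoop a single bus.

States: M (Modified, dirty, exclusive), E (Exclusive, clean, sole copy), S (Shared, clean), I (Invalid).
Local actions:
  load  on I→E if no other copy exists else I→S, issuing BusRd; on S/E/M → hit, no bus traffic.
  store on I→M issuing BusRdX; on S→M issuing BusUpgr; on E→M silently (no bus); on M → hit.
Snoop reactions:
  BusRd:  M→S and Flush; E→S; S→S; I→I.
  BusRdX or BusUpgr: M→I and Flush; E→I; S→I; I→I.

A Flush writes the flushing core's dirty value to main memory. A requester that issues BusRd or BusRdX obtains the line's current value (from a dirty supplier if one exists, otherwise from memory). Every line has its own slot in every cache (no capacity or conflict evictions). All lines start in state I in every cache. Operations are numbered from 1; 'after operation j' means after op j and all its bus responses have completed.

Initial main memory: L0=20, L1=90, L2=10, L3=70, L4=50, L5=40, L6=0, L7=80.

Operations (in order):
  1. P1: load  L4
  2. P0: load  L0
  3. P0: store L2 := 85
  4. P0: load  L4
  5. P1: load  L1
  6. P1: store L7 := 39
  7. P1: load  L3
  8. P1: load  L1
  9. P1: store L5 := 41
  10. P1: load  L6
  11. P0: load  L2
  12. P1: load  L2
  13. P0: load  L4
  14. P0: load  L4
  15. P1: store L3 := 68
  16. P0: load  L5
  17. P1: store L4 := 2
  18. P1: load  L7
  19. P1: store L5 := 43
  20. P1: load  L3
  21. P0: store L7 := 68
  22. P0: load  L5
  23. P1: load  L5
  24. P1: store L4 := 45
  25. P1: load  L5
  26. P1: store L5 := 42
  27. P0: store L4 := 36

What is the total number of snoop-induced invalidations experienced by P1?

[1] P1: load  L4 | P0:I, P1:E(50) | bus: BusRd
[2] P0: load  L0 | P0:E(20), P1:I | bus: BusRd
[3] P0: store L2 := 85 | P0:M(85), P1:I | bus: BusRdX
[4] P0: load  L4 | P0:S(50), P1:S(50) | bus: BusRd
[5] P1: load  L1 | P0:I, P1:E(90) | bus: BusRd
[6] P1: store L7 := 39 | P0:I, P1:M(39) | bus: BusRdX
[7] P1: load  L3 | P0:I, P1:E(70) | bus: BusRd
[8] P1: load  L1 | P0:I, P1:E(90) | bus: none
[9] P1: store L5 := 41 | P0:I, P1:M(41) | bus: BusRdX
[10] P1: load  L6 | P0:I, P1:E(0) | bus: BusRd
[11] P0: load  L2 | P0:M(85), P1:I | bus: none
[12] P1: load  L2 | P0:S(85), P1:S(85) | bus: BusRd,Flush
[13] P0: load  L4 | P0:S(50), P1:S(50) | bus: none
[14] P0: load  L4 | P0:S(50), P1:S(50) | bus: none
[15] P1: store L3 := 68 | P0:I, P1:M(68) | bus: none
[16] P0: load  L5 | P0:S(41), P1:S(41) | bus: BusRd,Flush
[17] P1: store L4 := 2 | P0:I, P1:M(2) | bus: BusUpgr
[18] P1: load  L7 | P0:I, P1:M(39) | bus: none
[19] P1: store L5 := 43 | P0:I, P1:M(43) | bus: BusUpgr
[20] P1: load  L3 | P0:I, P1:M(68) | bus: none
[21] P0: store L7 := 68 | P0:M(68), P1:I | bus: BusRdX,Flush
[22] P0: load  L5 | P0:S(43), P1:S(43) | bus: BusRd,Flush
[23] P1: load  L5 | P0:S(43), P1:S(43) | bus: none
[24] P1: store L4 := 45 | P0:I, P1:M(45) | bus: none
[25] P1: load  L5 | P0:S(43), P1:S(43) | bus: none
[26] P1: store L5 := 42 | P0:I, P1:M(42) | bus: BusUpgr
[27] P0: store L4 := 36 | P0:M(36), P1:I | bus: BusRdX,Flush

invalidations = 2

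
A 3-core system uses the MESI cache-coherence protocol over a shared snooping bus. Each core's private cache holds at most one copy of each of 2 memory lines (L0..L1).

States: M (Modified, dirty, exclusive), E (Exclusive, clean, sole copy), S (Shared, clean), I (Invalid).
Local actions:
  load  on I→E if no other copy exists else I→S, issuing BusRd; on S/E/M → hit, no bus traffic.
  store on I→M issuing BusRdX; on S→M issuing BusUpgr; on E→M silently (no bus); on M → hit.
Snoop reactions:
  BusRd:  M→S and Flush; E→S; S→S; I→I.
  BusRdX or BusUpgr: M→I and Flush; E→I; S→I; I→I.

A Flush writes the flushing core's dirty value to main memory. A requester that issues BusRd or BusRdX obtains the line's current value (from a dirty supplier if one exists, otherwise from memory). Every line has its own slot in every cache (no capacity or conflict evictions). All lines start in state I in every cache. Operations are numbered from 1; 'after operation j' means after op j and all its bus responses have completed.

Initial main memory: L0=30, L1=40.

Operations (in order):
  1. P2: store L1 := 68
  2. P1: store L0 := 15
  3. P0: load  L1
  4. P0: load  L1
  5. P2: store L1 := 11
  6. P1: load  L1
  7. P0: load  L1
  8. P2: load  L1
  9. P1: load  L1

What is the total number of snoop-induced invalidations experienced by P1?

1. P2: store L1 := 68  bus=[BusRdX]  L1: P0=I P1=I P2=M  mem[L1]=40
2. P1: store L0 := 15  bus=[BusRdX]  L0: P0=I P1=M P2=I  mem[L0]=30
3. P0: load  L1  bus=[BusRd,Flush]  L1: P0=S P1=I P2=S  mem[L1]=68
4. P0: load  L1  bus=[-]  L1: P0=S P1=I P2=S  mem[L1]=68
5. P2: store L1 := 11  bus=[BusUpgr]  L1: P0=I P1=I P2=M  mem[L1]=68
6. P1: load  L1  bus=[BusRd,Flush]  L1: P0=I P1=S P2=S  mem[L1]=11
7. P0: load  L1  bus=[BusRd]  L1: P0=S P1=S P2=S  mem[L1]=11
8. P2: load  L1  bus=[-]  L1: P0=S P1=S P2=S  mem[L1]=11
9. P1: load  L1  bus=[-]  L1: P0=S P1=S P2=S  mem[L1]=11

invalidations = 0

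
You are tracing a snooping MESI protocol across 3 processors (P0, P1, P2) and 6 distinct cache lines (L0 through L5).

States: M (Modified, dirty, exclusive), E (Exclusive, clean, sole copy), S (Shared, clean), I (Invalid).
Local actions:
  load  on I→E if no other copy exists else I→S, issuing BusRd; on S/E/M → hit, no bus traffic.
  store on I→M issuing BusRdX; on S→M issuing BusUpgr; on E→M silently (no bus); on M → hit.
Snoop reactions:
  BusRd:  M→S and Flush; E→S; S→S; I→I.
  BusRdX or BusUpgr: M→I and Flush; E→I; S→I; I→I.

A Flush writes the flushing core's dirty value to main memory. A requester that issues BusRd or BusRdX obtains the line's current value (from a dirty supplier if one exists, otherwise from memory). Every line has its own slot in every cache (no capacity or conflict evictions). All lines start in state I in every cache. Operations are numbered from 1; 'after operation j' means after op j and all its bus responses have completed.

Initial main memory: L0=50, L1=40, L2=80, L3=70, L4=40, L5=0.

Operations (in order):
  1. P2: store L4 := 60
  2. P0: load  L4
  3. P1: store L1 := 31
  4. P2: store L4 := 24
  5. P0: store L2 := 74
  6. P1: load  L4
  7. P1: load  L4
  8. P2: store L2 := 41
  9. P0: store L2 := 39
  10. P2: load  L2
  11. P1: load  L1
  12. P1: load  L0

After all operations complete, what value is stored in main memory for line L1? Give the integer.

memory[L1] = 40

[1] P2: store L4 := 60 | P0:I, P1:I, P2:M(60) | bus: BusRdX
[2] P0: load  L4 | P0:S(60), P1:I, P2:S(60) | bus: BusRd,Flush
[3] P1: store L1 := 31 | P0:I, P1:M(31), P2:I | bus: BusRdX
[4] P2: store L4 := 24 | P0:I, P1:I, P2:M(24) | bus: BusUpgr
[5] P0: store L2 := 74 | P0:M(74), P1:I, P2:I | bus: BusRdX
[6] P1: load  L4 | P0:I, P1:S(24), P2:S(24) | bus: BusRd,Flush
[7] P1: load  L4 | P0:I, P1:S(24), P2:S(24) | bus: none
[8] P2: store L2 := 41 | P0:I, P1:I, P2:M(41) | bus: BusRdX,Flush
[9] P0: store L2 := 39 | P0:M(39), P1:I, P2:I | bus: BusRdX,Flush
[10] P2: load  L2 | P0:S(39), P1:I, P2:S(39) | bus: BusRd,Flush
[11] P1: load  L1 | P0:I, P1:M(31), P2:I | bus: none
[12] P1: load  L0 | P0:I, P1:E(50), P2:I | bus: BusRd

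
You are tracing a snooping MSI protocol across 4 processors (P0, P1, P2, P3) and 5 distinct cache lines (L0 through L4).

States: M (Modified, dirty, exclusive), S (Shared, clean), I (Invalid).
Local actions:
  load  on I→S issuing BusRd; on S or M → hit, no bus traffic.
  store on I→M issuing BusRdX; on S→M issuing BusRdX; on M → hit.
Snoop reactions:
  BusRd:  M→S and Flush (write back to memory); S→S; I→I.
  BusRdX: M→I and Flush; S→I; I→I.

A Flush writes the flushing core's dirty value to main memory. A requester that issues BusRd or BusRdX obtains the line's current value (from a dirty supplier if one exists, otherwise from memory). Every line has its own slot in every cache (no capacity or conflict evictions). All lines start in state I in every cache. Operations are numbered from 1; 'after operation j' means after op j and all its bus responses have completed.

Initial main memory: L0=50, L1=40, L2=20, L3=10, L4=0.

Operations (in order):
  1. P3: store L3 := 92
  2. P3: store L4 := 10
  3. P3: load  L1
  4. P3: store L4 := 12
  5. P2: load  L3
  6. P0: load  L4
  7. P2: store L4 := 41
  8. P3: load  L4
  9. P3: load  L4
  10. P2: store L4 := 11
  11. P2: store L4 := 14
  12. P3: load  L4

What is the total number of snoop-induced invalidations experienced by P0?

invalidations = 1

1. P3: store L3 := 92  bus=[BusRdX]  L3: P0=I P1=I P2=I P3=M  mem[L3]=10
2. P3: store L4 := 10  bus=[BusRdX]  L4: P0=I P1=I P2=I P3=M  mem[L4]=0
3. P3: load  L1  bus=[BusRd]  L1: P0=I P1=I P2=I P3=S  mem[L1]=40
4. P3: store L4 := 12  bus=[-]  L4: P0=I P1=I P2=I P3=M  mem[L4]=0
5. P2: load  L3  bus=[BusRd,Flush]  L3: P0=I P1=I P2=S P3=S  mem[L3]=92
6. P0: load  L4  bus=[BusRd,Flush]  L4: P0=S P1=I P2=I P3=S  mem[L4]=12
7. P2: store L4 := 41  bus=[BusRdX]  L4: P0=I P1=I P2=M P3=I  mem[L4]=12
8. P3: load  L4  bus=[BusRd,Flush]  L4: P0=I P1=I P2=S P3=S  mem[L4]=41
9. P3: load  L4  bus=[-]  L4: P0=I P1=I P2=S P3=S  mem[L4]=41
10. P2: store L4 := 11  bus=[BusRdX]  L4: P0=I P1=I P2=M P3=I  mem[L4]=41
11. P2: store L4 := 14  bus=[-]  L4: P0=I P1=I P2=M P3=I  mem[L4]=41
12. P3: load  L4  bus=[BusRd,Flush]  L4: P0=I P1=I P2=S P3=S  mem[L4]=14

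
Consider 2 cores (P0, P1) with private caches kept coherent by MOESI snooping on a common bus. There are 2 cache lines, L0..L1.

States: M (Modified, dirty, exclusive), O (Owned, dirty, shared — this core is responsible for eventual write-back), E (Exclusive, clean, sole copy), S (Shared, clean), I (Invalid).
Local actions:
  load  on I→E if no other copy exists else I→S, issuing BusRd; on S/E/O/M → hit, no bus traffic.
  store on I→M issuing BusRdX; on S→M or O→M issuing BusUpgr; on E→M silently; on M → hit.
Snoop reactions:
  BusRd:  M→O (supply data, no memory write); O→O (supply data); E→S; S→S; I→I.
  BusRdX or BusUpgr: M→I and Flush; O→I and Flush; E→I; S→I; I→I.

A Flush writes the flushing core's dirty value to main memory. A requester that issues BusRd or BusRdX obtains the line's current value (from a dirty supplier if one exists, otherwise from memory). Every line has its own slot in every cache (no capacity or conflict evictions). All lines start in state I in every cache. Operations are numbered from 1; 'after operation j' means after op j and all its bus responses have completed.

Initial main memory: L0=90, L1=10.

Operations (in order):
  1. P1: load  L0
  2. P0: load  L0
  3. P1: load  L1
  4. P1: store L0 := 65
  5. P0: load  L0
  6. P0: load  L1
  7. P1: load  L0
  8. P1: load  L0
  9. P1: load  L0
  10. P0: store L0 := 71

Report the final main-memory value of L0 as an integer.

1. P1: load  L0  bus=[BusRd]  L0: P0=I P1=E  mem[L0]=90
2. P0: load  L0  bus=[BusRd]  L0: P0=S P1=S  mem[L0]=90
3. P1: load  L1  bus=[BusRd]  L1: P0=I P1=E  mem[L1]=10
4. P1: store L0 := 65  bus=[BusUpgr]  L0: P0=I P1=M  mem[L0]=90
5. P0: load  L0  bus=[BusRd]  L0: P0=S P1=O  mem[L0]=90
6. P0: load  L1  bus=[BusRd]  L1: P0=S P1=S  mem[L1]=10
7. P1: load  L0  bus=[-]  L0: P0=S P1=O  mem[L0]=90
8. P1: load  L0  bus=[-]  L0: P0=S P1=O  mem[L0]=90
9. P1: load  L0  bus=[-]  L0: P0=S P1=O  mem[L0]=90
10. P0: store L0 := 71  bus=[BusUpgr,Flush]  L0: P0=M P1=I  mem[L0]=65

memory[L0] = 65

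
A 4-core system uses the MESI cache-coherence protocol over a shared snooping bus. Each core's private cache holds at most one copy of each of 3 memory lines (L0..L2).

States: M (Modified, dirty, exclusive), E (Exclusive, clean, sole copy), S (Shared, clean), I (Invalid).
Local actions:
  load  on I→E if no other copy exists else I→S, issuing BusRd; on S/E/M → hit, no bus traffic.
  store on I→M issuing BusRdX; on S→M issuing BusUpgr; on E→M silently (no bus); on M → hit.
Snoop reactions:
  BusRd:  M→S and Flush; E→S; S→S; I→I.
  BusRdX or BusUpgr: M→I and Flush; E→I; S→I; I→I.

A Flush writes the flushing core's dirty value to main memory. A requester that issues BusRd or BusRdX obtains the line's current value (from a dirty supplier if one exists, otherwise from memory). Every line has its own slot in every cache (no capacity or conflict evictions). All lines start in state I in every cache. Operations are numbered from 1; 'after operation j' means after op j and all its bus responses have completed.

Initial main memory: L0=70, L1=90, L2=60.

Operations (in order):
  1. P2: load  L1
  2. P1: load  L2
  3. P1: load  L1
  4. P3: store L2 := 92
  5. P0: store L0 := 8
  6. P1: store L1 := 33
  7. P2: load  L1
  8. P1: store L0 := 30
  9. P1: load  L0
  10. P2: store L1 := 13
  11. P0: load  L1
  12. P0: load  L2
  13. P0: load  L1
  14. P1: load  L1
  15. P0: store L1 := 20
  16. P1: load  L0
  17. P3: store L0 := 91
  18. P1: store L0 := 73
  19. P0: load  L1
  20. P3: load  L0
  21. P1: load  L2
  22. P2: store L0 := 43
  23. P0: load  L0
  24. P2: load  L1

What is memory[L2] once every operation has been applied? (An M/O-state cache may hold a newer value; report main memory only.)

[1] P2: load  L1 | P0:I, P1:I, P2:E(90), P3:I | bus: BusRd
[2] P1: load  L2 | P0:I, P1:E(60), P2:I, P3:I | bus: BusRd
[3] P1: load  L1 | P0:I, P1:S(90), P2:S(90), P3:I | bus: BusRd
[4] P3: store L2 := 92 | P0:I, P1:I, P2:I, P3:M(92) | bus: BusRdX
[5] P0: store L0 := 8 | P0:M(8), P1:I, P2:I, P3:I | bus: BusRdX
[6] P1: store L1 := 33 | P0:I, P1:M(33), P2:I, P3:I | bus: BusUpgr
[7] P2: load  L1 | P0:I, P1:S(33), P2:S(33), P3:I | bus: BusRd,Flush
[8] P1: store L0 := 30 | P0:I, P1:M(30), P2:I, P3:I | bus: BusRdX,Flush
[9] P1: load  L0 | P0:I, P1:M(30), P2:I, P3:I | bus: none
[10] P2: store L1 := 13 | P0:I, P1:I, P2:M(13), P3:I | bus: BusUpgr
[11] P0: load  L1 | P0:S(13), P1:I, P2:S(13), P3:I | bus: BusRd,Flush
[12] P0: load  L2 | P0:S(92), P1:I, P2:I, P3:S(92) | bus: BusRd,Flush
[13] P0: load  L1 | P0:S(13), P1:I, P2:S(13), P3:I | bus: none
[14] P1: load  L1 | P0:S(13), P1:S(13), P2:S(13), P3:I | bus: BusRd
[15] P0: store L1 := 20 | P0:M(20), P1:I, P2:I, P3:I | bus: BusUpgr
[16] P1: load  L0 | P0:I, P1:M(30), P2:I, P3:I | bus: none
[17] P3: store L0 := 91 | P0:I, P1:I, P2:I, P3:M(91) | bus: BusRdX,Flush
[18] P1: store L0 := 73 | P0:I, P1:M(73), P2:I, P3:I | bus: BusRdX,Flush
[19] P0: load  L1 | P0:M(20), P1:I, P2:I, P3:I | bus: none
[20] P3: load  L0 | P0:I, P1:S(73), P2:I, P3:S(73) | bus: BusRd,Flush
[21] P1: load  L2 | P0:S(92), P1:S(92), P2:I, P3:S(92) | bus: BusRd
[22] P2: store L0 := 43 | P0:I, P1:I, P2:M(43), P3:I | bus: BusRdX
[23] P0: load  L0 | P0:S(43), P1:I, P2:S(43), P3:I | bus: BusRd,Flush
[24] P2: load  L1 | P0:S(20), P1:I, P2:S(20), P3:I | bus: BusRd,Flush

memory[L2] = 92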